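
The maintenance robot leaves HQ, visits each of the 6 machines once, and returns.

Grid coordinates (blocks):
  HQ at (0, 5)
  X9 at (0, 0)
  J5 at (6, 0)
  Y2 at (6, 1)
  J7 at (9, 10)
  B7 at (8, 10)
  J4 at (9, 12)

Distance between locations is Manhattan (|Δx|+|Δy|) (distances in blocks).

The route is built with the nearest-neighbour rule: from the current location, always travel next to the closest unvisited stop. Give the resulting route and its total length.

At HQ the remaining stops are X9 5, Y2 10, J5 11, B7 13, J7 14, J4 16; go to X9.
At X9 the remaining stops are J5 6, Y2 7, B7 18, J7 19, J4 21; go to J5.
At J5 the remaining stops are Y2 1, B7 12, J7 13, J4 15; go to Y2.
At Y2 the remaining stops are B7 11, J7 12, J4 14; go to B7.
At B7 the remaining stops are J7 1, J4 3; go to J7.
At J7 the remaining stops are J4 2; go to J4.
Return J4→HQ: 16.
Total = 5 + 6 + 1 + 11 + 1 + 2 + 16 = 42.

Total distance 42 blocks via the nearest-neighbour route HQ → X9 → J5 → Y2 → B7 → J7 → J4 → HQ.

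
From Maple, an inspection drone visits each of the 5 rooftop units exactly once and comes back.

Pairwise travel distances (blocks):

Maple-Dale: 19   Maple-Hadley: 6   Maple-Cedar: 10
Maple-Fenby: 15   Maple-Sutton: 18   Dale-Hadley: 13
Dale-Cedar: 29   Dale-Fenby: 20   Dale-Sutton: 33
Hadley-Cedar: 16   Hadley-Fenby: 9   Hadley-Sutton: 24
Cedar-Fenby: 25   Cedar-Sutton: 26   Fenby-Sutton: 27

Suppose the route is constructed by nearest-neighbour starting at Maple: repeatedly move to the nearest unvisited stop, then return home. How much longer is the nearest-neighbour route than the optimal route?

The nearest-neighbour route is 6 blocks longer than optimal.

Maple: Hadley=6, Cedar=10, Fenby=15, Sutton=18, Dale=19 ⇒ Hadley
Hadley: Fenby=9, Dale=13, Cedar=16, Sutton=24 ⇒ Fenby
Fenby: Dale=20, Cedar=25, Sutton=27 ⇒ Dale
Dale: Cedar=29, Sutton=33 ⇒ Cedar
Cedar: Sutton=26 ⇒ Sutton
NN route Maple → Hadley → Fenby → Dale → Cedar → Sutton → Maple costs 108.
Optimal: Maple → Hadley → Dale → Fenby → Sutton → Cedar → Maple costs 102 (by enumerating all 60 distinct tours).
Excess = 108 − 102 = 6.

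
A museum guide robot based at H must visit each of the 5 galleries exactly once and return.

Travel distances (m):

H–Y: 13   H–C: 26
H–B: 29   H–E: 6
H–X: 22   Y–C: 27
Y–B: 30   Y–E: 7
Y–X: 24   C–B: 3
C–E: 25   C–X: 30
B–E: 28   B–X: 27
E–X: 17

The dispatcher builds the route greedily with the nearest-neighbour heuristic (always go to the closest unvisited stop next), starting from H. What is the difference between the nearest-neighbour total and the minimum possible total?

From H: E=6, Y=13, X=22, C=26, B=29 → choose E (6).
From E: Y=7, X=17, C=25, B=28 → choose Y (7).
From Y: X=24, C=27, B=30 → choose X (24).
From X: B=27, C=30 → choose B (27).
From B: C=3 → choose C (3).
NN route H → E → Y → X → B → C → H costs 93.
Optimal: H → E → Y → C → B → X → H costs 92 (by enumerating all 60 distinct tours).
Excess = 93 − 92 = 1.

Excess over optimum: 1 m.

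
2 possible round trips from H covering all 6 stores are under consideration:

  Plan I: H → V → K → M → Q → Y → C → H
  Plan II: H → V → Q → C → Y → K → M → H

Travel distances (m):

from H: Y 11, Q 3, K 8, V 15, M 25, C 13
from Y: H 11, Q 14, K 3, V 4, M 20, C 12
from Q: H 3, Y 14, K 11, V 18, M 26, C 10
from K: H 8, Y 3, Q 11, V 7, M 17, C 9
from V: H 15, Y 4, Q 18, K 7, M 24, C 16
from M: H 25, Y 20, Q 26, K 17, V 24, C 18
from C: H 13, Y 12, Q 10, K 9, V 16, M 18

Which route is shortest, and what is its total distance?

Plan I: 15 + 7 + 17 + 26 + 14 + 12 + 13 = 104
Plan II: 15 + 18 + 10 + 12 + 3 + 17 + 25 = 100

100 m — Plan II is the shortest.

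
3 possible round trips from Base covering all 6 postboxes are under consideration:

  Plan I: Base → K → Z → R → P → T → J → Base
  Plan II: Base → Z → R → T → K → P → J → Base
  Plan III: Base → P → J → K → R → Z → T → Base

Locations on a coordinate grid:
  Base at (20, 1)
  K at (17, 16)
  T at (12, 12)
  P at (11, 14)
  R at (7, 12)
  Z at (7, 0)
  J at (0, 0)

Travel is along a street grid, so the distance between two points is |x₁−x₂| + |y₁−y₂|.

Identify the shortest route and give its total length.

94 — Plan II is the shortest.

Plan I: 18 + 26 + 12 + 6 + 3 + 24 + 21 = 110
Plan II: 14 + 12 + 5 + 9 + 8 + 25 + 21 = 94
Plan III: 22 + 25 + 33 + 14 + 12 + 17 + 19 = 142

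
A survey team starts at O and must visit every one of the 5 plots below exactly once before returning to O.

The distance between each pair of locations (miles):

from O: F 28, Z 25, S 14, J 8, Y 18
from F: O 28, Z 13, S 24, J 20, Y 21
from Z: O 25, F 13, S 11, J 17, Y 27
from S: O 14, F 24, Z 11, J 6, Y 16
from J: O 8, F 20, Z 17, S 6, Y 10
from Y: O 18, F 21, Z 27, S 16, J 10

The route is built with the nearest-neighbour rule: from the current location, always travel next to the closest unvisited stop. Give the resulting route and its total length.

From O: distances to unvisited — J=8, S=14, Y=18, Z=25, F=28. Nearest is J (8).
From J: distances to unvisited — S=6, Y=10, Z=17, F=20. Nearest is S (6).
From S: distances to unvisited — Z=11, Y=16, F=24. Nearest is Z (11).
From Z: distances to unvisited — F=13, Y=27. Nearest is F (13).
From F: distances to unvisited — Y=21. Nearest is Y (21).
Return Y→O: 18.
Total = 8 + 6 + 11 + 13 + 21 + 18 = 77.

Nearest-neighbour total = 77 miles; route O → J → S → Z → F → Y → O.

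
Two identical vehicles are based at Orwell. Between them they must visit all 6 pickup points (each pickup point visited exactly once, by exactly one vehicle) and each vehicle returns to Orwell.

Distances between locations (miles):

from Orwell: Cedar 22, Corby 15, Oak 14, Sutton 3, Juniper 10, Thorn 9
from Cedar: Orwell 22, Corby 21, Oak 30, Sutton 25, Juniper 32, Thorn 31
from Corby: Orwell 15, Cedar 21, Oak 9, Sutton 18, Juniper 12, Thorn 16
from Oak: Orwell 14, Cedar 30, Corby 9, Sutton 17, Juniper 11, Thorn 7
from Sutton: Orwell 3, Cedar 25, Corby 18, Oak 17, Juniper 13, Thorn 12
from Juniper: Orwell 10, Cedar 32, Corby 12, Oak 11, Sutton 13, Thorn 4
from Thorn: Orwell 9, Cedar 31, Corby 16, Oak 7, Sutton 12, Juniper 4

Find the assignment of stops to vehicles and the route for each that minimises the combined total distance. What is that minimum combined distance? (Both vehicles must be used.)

Minimum combined distance: 79 miles.

Try each way of splitting the stops between the two vehicles (each non-empty) and, for each split, find the best tour for each vehicle:
  {Cedar} + {Corby, Oak, Sutton, Juniper, Thorn}: 44 + 51 = 95
  {Corby} + {Cedar, Oak, Sutton, Juniper, Thorn}: 30 + 79 = 109
  {Cedar, Corby} + {Oak, Sutton, Juniper, Thorn}: 58 + 41 = 99
  {Oak} + {Cedar, Corby, Sutton, Juniper, Thorn}: 28 + 74 = 102
  {Cedar, Oak} + {Corby, Sutton, Juniper, Thorn}: 66 + 46 = 112
  {Corby, Oak} + {Cedar, Sutton, Juniper, Thorn}: 38 + 73 = 111
  … (31 splits in total)
  {Sutton} + {Cedar, Corby, Oak, Juniper, Thorn}: 6 + 73 = 79  ← best
Best: vehicle 1 Orwell → Sutton → Orwell = 6; vehicle 2 Orwell → Cedar → Corby → Oak → Thorn → Juniper → Orwell = 73; combined 79.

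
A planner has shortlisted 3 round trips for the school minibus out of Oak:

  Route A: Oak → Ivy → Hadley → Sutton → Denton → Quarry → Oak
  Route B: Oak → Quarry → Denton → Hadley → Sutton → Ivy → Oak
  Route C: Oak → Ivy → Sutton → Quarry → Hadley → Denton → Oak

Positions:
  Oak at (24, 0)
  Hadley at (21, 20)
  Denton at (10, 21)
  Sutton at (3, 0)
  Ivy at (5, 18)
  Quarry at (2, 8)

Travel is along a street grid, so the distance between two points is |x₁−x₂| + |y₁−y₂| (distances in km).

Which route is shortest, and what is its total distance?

Route A: 37 + 18 + 38 + 28 + 21 + 30 = 172
Route B: 30 + 21 + 12 + 38 + 20 + 37 = 158
Route C: 37 + 20 + 9 + 31 + 12 + 35 = 144

Shortest is Route C, total 144 km.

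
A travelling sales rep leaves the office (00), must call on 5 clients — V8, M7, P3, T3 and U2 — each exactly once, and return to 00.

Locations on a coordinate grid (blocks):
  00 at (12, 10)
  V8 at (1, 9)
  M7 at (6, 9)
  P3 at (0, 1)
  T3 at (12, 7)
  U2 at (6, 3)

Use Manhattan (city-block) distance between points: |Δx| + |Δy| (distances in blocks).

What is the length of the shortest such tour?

Minimum total distance: 42 blocks.

00 - V8 - M7 - P3 - T3 - U2 - 00: 12+5+14+18+10+13 = 72
00 - V8 - M7 - P3 - U2 - T3 - 00: 12+5+14+8+10+3 = 52
00 - V8 - M7 - T3 - P3 - U2 - 00: 12+5+8+18+8+13 = 64
00 - V8 - M7 - T3 - U2 - P3 - 00: 12+5+8+10+8+21 = 64
00 - V8 - M7 - U2 - P3 - T3 - 00: 12+5+6+8+18+3 = 52
00 - V8 - M7 - U2 - T3 - P3 - 00: 12+5+6+10+18+21 = 72
00 - V8 - P3 - M7 - T3 - U2 - 00: 12+9+14+8+10+13 = 66
00 - V8 - P3 - M7 - U2 - T3 - 00: 12+9+14+6+10+3 = 54
00 - V8 - P3 - T3 - M7 - U2 - 00: 12+9+18+8+6+13 = 66
00 - V8 - P3 - T3 - U2 - M7 - 00: 12+9+18+10+6+7 = 62
00 - V8 - P3 - U2 - M7 - T3 - 00: 12+9+8+6+8+3 = 46
00 - V8 - P3 - U2 - T3 - M7 - 00: 12+9+8+10+8+7 = 54
00 - V8 - T3 - M7 - P3 - U2 - 00: 12+13+8+14+8+13 = 68
00 - V8 - T3 - M7 - U2 - P3 - 00: 12+13+8+6+8+21 = 68
… (46 more)
00 - M7 - V8 - P3 - U2 - T3 - 00: 7+5+9+8+10+3 = 42  ← best
The minimum is 42.
One optimal route: 00 → M7 → V8 → P3 → U2 → T3 → 00 (or its reverse).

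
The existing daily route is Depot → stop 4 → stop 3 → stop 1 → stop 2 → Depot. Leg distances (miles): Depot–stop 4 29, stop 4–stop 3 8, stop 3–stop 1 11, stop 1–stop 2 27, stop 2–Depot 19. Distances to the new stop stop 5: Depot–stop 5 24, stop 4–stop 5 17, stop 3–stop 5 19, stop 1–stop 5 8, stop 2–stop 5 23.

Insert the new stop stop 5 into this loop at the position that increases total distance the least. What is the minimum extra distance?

Adding 4 miles by placing stop 5 on the stop 1–stop 2 leg.

Insertion cost between consecutive stops i–j is d(i,stop 5) + d(stop 5,j) − d(i,j):
  between Depot and stop 4: 24 + 17 − 29 = 12
  between stop 4 and stop 3: 17 + 19 − 8 = 28
  between stop 3 and stop 1: 19 + 8 − 11 = 16
  between stop 1 and stop 2: 8 + 23 − 27 = 4
  between stop 2 and Depot: 23 + 24 − 19 = 28
Cheapest insertion is between stop 1 and stop 2, adding 4.
New total = 94 + 4 = 98.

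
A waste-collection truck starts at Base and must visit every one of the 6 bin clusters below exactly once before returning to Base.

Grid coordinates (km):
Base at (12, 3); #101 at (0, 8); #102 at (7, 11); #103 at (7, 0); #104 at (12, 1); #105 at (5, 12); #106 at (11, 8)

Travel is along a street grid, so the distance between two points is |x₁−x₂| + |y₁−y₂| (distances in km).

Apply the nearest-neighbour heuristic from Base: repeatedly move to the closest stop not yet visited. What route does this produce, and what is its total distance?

48 km along Base → #104 → #103 → #102 → #105 → #101 → #106 → Base.

From Base: distances to unvisited — #104=2, #106=6, #103=8, #102=13, #105=16, #101=17. Nearest is #104 (2).
From #104: distances to unvisited — #103=6, #106=8, #102=15, #105=18, #101=19. Nearest is #103 (6).
From #103: distances to unvisited — #102=11, #106=12, #105=14, #101=15. Nearest is #102 (11).
From #102: distances to unvisited — #105=3, #106=7, #101=10. Nearest is #105 (3).
From #105: distances to unvisited — #101=9, #106=10. Nearest is #101 (9).
From #101: distances to unvisited — #106=11. Nearest is #106 (11).
Return #106→Base: 6.
Total = 2 + 6 + 11 + 3 + 9 + 11 + 6 = 48.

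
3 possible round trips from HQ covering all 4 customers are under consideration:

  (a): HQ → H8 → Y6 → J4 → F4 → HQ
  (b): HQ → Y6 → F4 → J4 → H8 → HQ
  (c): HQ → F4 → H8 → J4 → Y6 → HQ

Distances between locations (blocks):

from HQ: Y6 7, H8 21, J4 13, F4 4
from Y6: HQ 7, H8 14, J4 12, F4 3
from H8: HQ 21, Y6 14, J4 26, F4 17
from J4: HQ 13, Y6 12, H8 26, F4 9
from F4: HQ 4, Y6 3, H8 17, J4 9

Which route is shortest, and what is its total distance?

(a): 21 + 14 + 12 + 9 + 4 = 60
(b): 7 + 3 + 9 + 26 + 21 = 66
(c): 4 + 17 + 26 + 12 + 7 = 66

60 blocks — (a) is the shortest.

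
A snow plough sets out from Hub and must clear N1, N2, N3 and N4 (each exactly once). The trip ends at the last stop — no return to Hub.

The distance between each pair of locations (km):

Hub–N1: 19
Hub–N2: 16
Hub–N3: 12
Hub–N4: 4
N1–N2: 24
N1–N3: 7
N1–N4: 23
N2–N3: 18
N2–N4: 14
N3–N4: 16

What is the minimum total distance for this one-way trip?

Minimum one-way distance = 43 km.

There are 4! = 24 possible orderings.
Hub→N1→N2→N3→N4: 19+24+18+16 = 77
Hub→N1→N2→N4→N3: 19+24+14+16 = 73
Hub→N1→N3→N2→N4: 19+7+18+14 = 58
Hub→N1→N3→N4→N2: 19+7+16+14 = 56
Hub→N1→N4→N2→N3: 19+23+14+18 = 74
Hub→N1→N4→N3→N2: 19+23+16+18 = 76
Hub→N2→N1→N3→N4: 16+24+7+16 = 63
Hub→N2→N1→N4→N3: 16+24+23+16 = 79
Hub→N2→N3→N1→N4: 16+18+7+23 = 64
Hub→N2→N3→N4→N1: 16+18+16+23 = 73
Hub→N2→N4→N1→N3: 16+14+23+7 = 60
Hub→N2→N4→N3→N1: 16+14+16+7 = 53
Hub→N3→N1→N2→N4: 12+7+24+14 = 57
Hub→N3→N1→N4→N2: 12+7+23+14 = 56
… (10 more)
Hub→N4→N2→N3→N1: 4+14+18+7 = 43  ← best
The minimum is 43.
One shortest path: Hub → N4 → N2 → N3 → N1.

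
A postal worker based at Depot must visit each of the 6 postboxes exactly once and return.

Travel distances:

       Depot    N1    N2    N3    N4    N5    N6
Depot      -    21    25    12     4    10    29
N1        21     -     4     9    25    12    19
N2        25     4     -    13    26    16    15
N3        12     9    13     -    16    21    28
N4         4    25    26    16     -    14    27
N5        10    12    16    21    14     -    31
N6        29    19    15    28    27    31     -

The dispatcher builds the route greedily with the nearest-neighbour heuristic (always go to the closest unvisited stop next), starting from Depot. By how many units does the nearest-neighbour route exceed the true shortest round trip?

15 longer than the optimal tour.

Depot: N4=4, N5=10, N3=12, N1=21, N2=25, N6=29 ⇒ N4
N4: N5=14, N3=16, N1=25, N2=26, N6=27 ⇒ N5
N5: N1=12, N2=16, N3=21, N6=31 ⇒ N1
N1: N2=4, N3=9, N6=19 ⇒ N2
N2: N3=13, N6=15 ⇒ N3
N3: N6=28 ⇒ N6
NN route Depot → N4 → N5 → N1 → N2 → N3 → N6 → Depot costs 104.
Optimal: Depot → N3 → N1 → N2 → N6 → N5 → N4 → Depot costs 89 (by enumerating all 360 distinct tours).
Excess = 104 − 89 = 15.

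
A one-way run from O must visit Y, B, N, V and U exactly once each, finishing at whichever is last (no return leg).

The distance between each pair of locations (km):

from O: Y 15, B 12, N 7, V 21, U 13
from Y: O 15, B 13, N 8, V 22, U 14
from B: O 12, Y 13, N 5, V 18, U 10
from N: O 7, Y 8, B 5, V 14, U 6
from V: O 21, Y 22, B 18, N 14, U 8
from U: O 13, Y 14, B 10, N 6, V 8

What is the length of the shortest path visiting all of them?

There are 5! = 120 possible orderings.
O→Y→B→N→V→U: 15+13+5+14+8 = 55
O→Y→B→N→U→V: 15+13+5+6+8 = 47
O→Y→B→V→N→U: 15+13+18+14+6 = 66
O→Y→B→V→U→N: 15+13+18+8+6 = 60
O→Y→B→U→N→V: 15+13+10+6+14 = 58
O→Y→B→U→V→N: 15+13+10+8+14 = 60
O→Y→N→B→V→U: 15+8+5+18+8 = 54
O→Y→N→B→U→V: 15+8+5+10+8 = 46
O→Y→N→V→B→U: 15+8+14+18+10 = 65
O→Y→N→V→U→B: 15+8+14+8+10 = 55
O→Y→N→U→B→V: 15+8+6+10+18 = 57
O→Y→N→U→V→B: 15+8+6+8+18 = 55
O→Y→V→B→N→U: 15+22+18+5+6 = 66
O→Y→V→B→U→N: 15+22+18+10+6 = 71
… (106 more)
The minimum is 46.
One shortest path: O → Y → N → B → U → V.

46 km — the minimum one-way total.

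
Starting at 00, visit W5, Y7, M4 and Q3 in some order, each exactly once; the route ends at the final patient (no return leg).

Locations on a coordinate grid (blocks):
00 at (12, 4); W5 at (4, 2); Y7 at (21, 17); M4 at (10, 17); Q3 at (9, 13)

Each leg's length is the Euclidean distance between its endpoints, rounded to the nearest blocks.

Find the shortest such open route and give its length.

Shortest open route: 35 blocks.

There are 4! = 24 possible orderings.
00 - W5 - Y7 - M4 - Q3: 8+23+11+4 = 46
00 - W5 - Y7 - Q3 - M4: 8+23+13+4 = 48
00 - W5 - M4 - Y7 - Q3: 8+16+11+13 = 48
00 - W5 - M4 - Q3 - Y7: 8+16+4+13 = 41
00 - W5 - Q3 - Y7 - M4: 8+12+13+11 = 44
00 - W5 - Q3 - M4 - Y7: 8+12+4+11 = 35
00 - Y7 - W5 - M4 - Q3: 16+23+16+4 = 59
00 - Y7 - W5 - Q3 - M4: 16+23+12+4 = 55
00 - Y7 - M4 - W5 - Q3: 16+11+16+12 = 55
00 - Y7 - M4 - Q3 - W5: 16+11+4+12 = 43
00 - Y7 - Q3 - W5 - M4: 16+13+12+16 = 57
00 - Y7 - Q3 - M4 - W5: 16+13+4+16 = 49
00 - M4 - W5 - Y7 - Q3: 13+16+23+13 = 65
00 - M4 - W5 - Q3 - Y7: 13+16+12+13 = 54
… (10 more)
The minimum is 35.
One shortest path: 00 → W5 → Q3 → M4 → Y7.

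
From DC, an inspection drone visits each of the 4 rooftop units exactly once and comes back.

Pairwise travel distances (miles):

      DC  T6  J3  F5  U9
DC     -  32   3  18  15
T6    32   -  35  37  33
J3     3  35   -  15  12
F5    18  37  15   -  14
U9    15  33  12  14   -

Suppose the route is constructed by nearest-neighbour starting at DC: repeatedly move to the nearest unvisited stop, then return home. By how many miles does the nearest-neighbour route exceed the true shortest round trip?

From DC: J3=3, U9=15, F5=18, T6=32 → choose J3 (3).
From J3: U9=12, F5=15, T6=35 → choose U9 (12).
From U9: F5=14, T6=33 → choose F5 (14).
From F5: T6=37 → choose T6 (37).
NN route DC → J3 → U9 → F5 → T6 → DC costs 98.
Optimal: DC → T6 → U9 → F5 → J3 → DC costs 97 (by enumerating all 12 distinct tours).
Excess = 98 − 97 = 1.

The nearest-neighbour route is 1 miles longer than optimal.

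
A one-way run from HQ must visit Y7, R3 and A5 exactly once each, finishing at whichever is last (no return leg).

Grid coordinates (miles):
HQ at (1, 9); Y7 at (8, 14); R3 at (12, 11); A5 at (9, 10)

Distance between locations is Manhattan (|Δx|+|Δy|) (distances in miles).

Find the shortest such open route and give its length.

Shortest open route: 20 miles.

There are 3! = 6 possible orderings.
HQ→Y7→R3→A5: 12+7+4 = 23
HQ→Y7→A5→R3: 12+5+4 = 21
HQ→R3→Y7→A5: 13+7+5 = 25
HQ→R3→A5→Y7: 13+4+5 = 22
HQ→A5→Y7→R3: 9+5+7 = 21
HQ→A5→R3→Y7: 9+4+7 = 20
The minimum is 20.
One shortest path: HQ → A5 → R3 → Y7.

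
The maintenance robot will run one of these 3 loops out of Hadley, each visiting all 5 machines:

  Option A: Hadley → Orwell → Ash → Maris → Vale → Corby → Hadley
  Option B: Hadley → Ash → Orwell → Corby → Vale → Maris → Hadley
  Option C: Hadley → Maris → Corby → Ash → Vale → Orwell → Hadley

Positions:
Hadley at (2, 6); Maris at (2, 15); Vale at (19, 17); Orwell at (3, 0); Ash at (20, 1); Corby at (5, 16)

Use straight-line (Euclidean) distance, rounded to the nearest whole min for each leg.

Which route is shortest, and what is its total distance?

Option A: 6 + 17 + 23 + 17 + 14 + 10 = 87
Option B: 19 + 17 + 16 + 14 + 17 + 9 = 92
Option C: 9 + 3 + 21 + 16 + 23 + 6 = 78

Shortest is Option C, total 78 min.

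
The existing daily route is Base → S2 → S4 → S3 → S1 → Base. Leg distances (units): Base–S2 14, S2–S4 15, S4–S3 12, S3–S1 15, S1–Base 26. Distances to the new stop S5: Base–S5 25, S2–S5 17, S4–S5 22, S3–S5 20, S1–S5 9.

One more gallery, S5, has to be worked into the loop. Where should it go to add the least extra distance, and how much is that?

Insertion cost between consecutive stops i–j is d(i,S5) + d(S5,j) − d(i,j):
  between Base and S2: 25 + 17 − 14 = 28
  between S2 and S4: 17 + 22 − 15 = 24
  between S4 and S3: 22 + 20 − 12 = 30
  between S3 and S1: 20 + 9 − 15 = 14
  between S1 and Base: 9 + 25 − 26 = 8
Cheapest insertion is between S1 and Base, adding 8.
New total = 82 + 8 = 90.

Adding 8 by placing S5 on the S1–Base leg.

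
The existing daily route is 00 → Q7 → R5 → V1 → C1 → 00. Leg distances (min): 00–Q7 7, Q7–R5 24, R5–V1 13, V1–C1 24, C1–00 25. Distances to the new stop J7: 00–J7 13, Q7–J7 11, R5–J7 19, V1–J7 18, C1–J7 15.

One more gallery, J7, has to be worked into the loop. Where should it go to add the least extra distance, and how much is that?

Adding 3 min by placing J7 on the C1–00 leg.

Insertion cost between consecutive stops i–j is d(i,J7) + d(J7,j) − d(i,j):
  between 00 and Q7: 13 + 11 − 7 = 17
  between Q7 and R5: 11 + 19 − 24 = 6
  between R5 and V1: 19 + 18 − 13 = 24
  between V1 and C1: 18 + 15 − 24 = 9
  between C1 and 00: 15 + 13 − 25 = 3
Cheapest insertion is between C1 and 00, adding 3.
New total = 93 + 3 = 96.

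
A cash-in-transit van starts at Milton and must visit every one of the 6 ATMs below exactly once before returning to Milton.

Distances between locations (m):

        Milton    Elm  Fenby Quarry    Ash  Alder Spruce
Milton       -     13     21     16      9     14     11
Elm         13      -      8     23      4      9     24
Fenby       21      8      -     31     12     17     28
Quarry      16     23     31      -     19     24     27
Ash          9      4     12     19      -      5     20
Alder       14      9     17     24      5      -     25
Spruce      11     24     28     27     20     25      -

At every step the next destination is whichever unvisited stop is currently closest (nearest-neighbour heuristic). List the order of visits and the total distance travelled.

Nearest-neighbour total = 100 m; route Milton → Ash → Elm → Fenby → Alder → Quarry → Spruce → Milton.

Milton → [Ash:9 / Spruce:11 / Elm:13 / Alder:14 / Quarry:16 / Fenby:21] → Ash (9)
Ash → [Elm:4 / Alder:5 / Fenby:12 / Quarry:19 / Spruce:20] → Elm (4)
Elm → [Fenby:8 / Alder:9 / Quarry:23 / Spruce:24] → Fenby (8)
Fenby → [Alder:17 / Spruce:28 / Quarry:31] → Alder (17)
Alder → [Quarry:24 / Spruce:25] → Quarry (24)
Quarry → [Spruce:27] → Spruce (27)
Return Spruce→Milton: 11.
Total = 9 + 4 + 8 + 17 + 24 + 27 + 11 = 100.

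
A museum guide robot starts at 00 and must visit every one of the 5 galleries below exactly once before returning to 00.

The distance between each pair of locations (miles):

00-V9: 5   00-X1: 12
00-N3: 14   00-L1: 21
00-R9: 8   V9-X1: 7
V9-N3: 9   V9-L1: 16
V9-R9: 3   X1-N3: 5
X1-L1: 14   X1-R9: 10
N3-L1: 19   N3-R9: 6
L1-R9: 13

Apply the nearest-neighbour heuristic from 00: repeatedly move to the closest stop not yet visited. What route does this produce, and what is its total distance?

00 → [V9:5 / R9:8 / X1:12 / N3:14 / L1:21] → V9 (5)
V9 → [R9:3 / X1:7 / N3:9 / L1:16] → R9 (3)
R9 → [N3:6 / X1:10 / L1:13] → N3 (6)
N3 → [X1:5 / L1:19] → X1 (5)
X1 → [L1:14] → L1 (14)
Return L1→00: 21.
Total = 5 + 3 + 6 + 5 + 14 + 21 = 54.

54 miles along 00 → V9 → R9 → N3 → X1 → L1 → 00.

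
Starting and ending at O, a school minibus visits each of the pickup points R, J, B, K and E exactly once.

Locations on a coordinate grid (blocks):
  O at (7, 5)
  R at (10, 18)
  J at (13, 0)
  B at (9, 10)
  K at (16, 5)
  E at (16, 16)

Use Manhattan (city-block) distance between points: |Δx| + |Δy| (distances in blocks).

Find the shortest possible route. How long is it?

54 blocks — the shortest possible round trip.

There are 60 distinct closed tours to check (reversals are equivalent).
O-R-J-B-K-E-O: 16+21+14+12+11+20 = 94
O-R-J-B-E-K-O: 16+21+14+13+11+9 = 84
O-R-J-K-B-E-O: 16+21+8+12+13+20 = 90
O-R-J-K-E-B-O: 16+21+8+11+13+7 = 76
O-R-J-E-B-K-O: 16+21+19+13+12+9 = 90
O-R-J-E-K-B-O: 16+21+19+11+12+7 = 86
O-R-B-J-K-E-O: 16+9+14+8+11+20 = 78
O-R-B-J-E-K-O: 16+9+14+19+11+9 = 78
O-R-B-K-J-E-O: 16+9+12+8+19+20 = 84
O-R-B-K-E-J-O: 16+9+12+11+19+11 = 78
O-R-B-E-J-K-O: 16+9+13+19+8+9 = 74
O-R-B-E-K-J-O: 16+9+13+11+8+11 = 68
O-R-K-J-B-E-O: 16+19+8+14+13+20 = 90
O-R-K-J-E-B-O: 16+19+8+19+13+7 = 82
… (46 more)
O-J-K-E-R-B-O: 11+8+11+8+9+7 = 54  ← best
The minimum is 54.
One optimal route: O → J → K → E → R → B → O (or its reverse).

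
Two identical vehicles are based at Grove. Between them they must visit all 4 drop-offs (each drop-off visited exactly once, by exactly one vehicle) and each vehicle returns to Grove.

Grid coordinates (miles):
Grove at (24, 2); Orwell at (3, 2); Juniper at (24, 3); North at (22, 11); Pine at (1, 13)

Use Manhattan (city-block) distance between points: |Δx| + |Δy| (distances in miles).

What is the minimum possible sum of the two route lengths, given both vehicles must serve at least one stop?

70 miles — the smallest possible combined total.

Try each way of splitting the stops between the two vehicles (each non-empty) and, for each split, find the best tour for each vehicle:
  {Orwell} + {Juniper, North, Pine}: 42 + 68 = 110
  {Juniper} + {Orwell, North, Pine}: 2 + 68 = 70
  {Orwell, Juniper} + {North, Pine}: 44 + 68 = 112
  {North} + {Orwell, Juniper, Pine}: 22 + 68 = 90
  {Orwell, North} + {Juniper, Pine}: 60 + 68 = 128
  {Juniper, North} + {Orwell, Pine}: 22 + 68 = 90
  … (7 splits in total)
Best: vehicle 1 Grove → Juniper → Grove = 2; vehicle 2 Grove → Orwell → Pine → North → Grove = 68; combined 70.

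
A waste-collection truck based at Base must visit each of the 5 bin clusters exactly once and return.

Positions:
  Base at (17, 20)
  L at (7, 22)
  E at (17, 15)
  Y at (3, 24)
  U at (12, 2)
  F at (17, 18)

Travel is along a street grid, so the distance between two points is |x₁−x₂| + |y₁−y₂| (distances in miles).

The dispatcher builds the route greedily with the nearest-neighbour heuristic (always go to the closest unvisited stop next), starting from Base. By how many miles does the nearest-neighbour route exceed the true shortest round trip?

The nearest-neighbour route is 10 miles longer than optimal.

From Base: F=2, E=5, L=12, Y=18, U=23 → choose F (2).
From F: E=3, L=14, Y=20, U=21 → choose E (3).
From E: L=17, U=18, Y=23 → choose L (17).
From L: Y=6, U=25 → choose Y (6).
From Y: U=31 → choose U (31).
NN route Base → F → E → L → Y → U → Base costs 82.
Optimal: Base → L → Y → U → E → F → Base costs 72 (by enumerating all 60 distinct tours).
Excess = 82 − 72 = 10.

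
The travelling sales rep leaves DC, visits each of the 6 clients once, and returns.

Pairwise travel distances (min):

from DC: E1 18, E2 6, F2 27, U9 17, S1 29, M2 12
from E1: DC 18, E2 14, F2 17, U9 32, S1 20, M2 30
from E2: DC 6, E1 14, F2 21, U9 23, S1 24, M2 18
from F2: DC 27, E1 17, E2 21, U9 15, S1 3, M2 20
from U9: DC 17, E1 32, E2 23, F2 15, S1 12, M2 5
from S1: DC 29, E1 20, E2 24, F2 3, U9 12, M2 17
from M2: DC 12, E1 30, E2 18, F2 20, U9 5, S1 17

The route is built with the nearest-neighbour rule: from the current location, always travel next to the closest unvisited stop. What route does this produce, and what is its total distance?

Total distance 69 min via the nearest-neighbour route DC → E2 → E1 → F2 → S1 → U9 → M2 → DC.

From DC: distances to unvisited — E2=6, M2=12, U9=17, E1=18, F2=27, S1=29. Nearest is E2 (6).
From E2: distances to unvisited — E1=14, M2=18, F2=21, U9=23, S1=24. Nearest is E1 (14).
From E1: distances to unvisited — F2=17, S1=20, M2=30, U9=32. Nearest is F2 (17).
From F2: distances to unvisited — S1=3, U9=15, M2=20. Nearest is S1 (3).
From S1: distances to unvisited — U9=12, M2=17. Nearest is U9 (12).
From U9: distances to unvisited — M2=5. Nearest is M2 (5).
Return M2→DC: 12.
Total = 6 + 14 + 17 + 3 + 12 + 5 + 12 = 69.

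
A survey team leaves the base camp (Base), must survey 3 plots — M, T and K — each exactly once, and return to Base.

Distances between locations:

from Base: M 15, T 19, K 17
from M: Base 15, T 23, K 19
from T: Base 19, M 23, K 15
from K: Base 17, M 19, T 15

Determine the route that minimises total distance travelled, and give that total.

Base → M → T → K → Base: 15+23+15+17 = 70
Base → M → K → T → Base: 15+19+15+19 = 68
Base → T → M → K → Base: 19+23+19+17 = 78
The minimum is 68.
One optimal route: Base → M → K → T → Base (or its reverse).

68 — the shortest possible round trip.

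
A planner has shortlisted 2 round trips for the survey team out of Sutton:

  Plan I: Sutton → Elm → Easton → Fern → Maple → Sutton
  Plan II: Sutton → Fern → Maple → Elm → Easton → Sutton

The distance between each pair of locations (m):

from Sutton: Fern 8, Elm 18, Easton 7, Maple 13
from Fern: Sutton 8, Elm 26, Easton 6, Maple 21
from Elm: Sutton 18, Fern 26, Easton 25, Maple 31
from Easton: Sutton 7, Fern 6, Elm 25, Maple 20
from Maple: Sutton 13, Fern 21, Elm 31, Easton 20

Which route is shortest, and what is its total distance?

Plan I: 18 + 25 + 6 + 21 + 13 = 83
Plan II: 8 + 21 + 31 + 25 + 7 = 92

Shortest is Plan I, total 83 m.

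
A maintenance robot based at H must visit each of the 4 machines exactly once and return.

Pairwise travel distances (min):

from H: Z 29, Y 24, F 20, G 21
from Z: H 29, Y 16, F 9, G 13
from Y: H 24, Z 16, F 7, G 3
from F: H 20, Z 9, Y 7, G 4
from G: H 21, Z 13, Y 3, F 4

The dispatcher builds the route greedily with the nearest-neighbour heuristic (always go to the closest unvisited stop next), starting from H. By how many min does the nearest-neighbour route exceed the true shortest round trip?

From H: F=20, G=21, Y=24, Z=29 → choose F (20).
From F: G=4, Y=7, Z=9 → choose G (4).
From G: Y=3, Z=13 → choose Y (3).
From Y: Z=16 → choose Z (16).
NN route H → F → G → Y → Z → H costs 72.
Optimal: H → Z → F → Y → G → H costs 69 (by enumerating all 12 distinct tours).
Excess = 72 − 69 = 3.

The nearest-neighbour route is 3 min longer than optimal.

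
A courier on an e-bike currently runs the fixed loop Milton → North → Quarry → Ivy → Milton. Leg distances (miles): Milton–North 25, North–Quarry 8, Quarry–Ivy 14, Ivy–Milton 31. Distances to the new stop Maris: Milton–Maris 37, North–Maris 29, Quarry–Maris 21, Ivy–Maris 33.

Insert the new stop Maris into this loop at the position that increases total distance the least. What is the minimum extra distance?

Minimum extra distance: 39 miles, inserting Maris between Ivy and Milton.

Insertion cost between consecutive stops i–j is d(i,Maris) + d(Maris,j) − d(i,j):
  between Milton and North: 37 + 29 − 25 = 41
  between North and Quarry: 29 + 21 − 8 = 42
  between Quarry and Ivy: 21 + 33 − 14 = 40
  between Ivy and Milton: 33 + 37 − 31 = 39
Cheapest insertion is between Ivy and Milton, adding 39.
New total = 78 + 39 = 117.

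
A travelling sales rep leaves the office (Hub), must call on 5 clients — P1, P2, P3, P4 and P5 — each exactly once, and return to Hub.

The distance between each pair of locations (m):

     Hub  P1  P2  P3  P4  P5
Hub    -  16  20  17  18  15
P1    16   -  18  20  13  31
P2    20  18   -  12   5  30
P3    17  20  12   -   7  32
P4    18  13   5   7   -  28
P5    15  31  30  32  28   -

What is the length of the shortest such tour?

93 m — the shortest possible round trip.

There are 60 distinct closed tours to check (reversals are equivalent).
Hub→P1→P2→P3→P4→P5→Hub: 16+18+12+7+28+15 = 96
Hub→P1→P2→P3→P5→P4→Hub: 16+18+12+32+28+18 = 124
Hub→P1→P2→P4→P3→P5→Hub: 16+18+5+7+32+15 = 93
Hub→P1→P2→P4→P5→P3→Hub: 16+18+5+28+32+17 = 116
Hub→P1→P2→P5→P3→P4→Hub: 16+18+30+32+7+18 = 121
Hub→P1→P2→P5→P4→P3→Hub: 16+18+30+28+7+17 = 116
Hub→P1→P3→P2→P4→P5→Hub: 16+20+12+5+28+15 = 96
Hub→P1→P3→P2→P5→P4→Hub: 16+20+12+30+28+18 = 124
Hub→P1→P3→P4→P2→P5→Hub: 16+20+7+5+30+15 = 93
Hub→P1→P3→P4→P5→P2→Hub: 16+20+7+28+30+20 = 121
Hub→P1→P3→P5→P2→P4→Hub: 16+20+32+30+5+18 = 121
Hub→P1→P3→P5→P4→P2→Hub: 16+20+32+28+5+20 = 121
Hub→P1→P4→P2→P3→P5→Hub: 16+13+5+12+32+15 = 93
Hub→P1→P4→P2→P5→P3→Hub: 16+13+5+30+32+17 = 113
… (46 more)
The minimum is 93.
One optimal route: Hub → P1 → P2 → P4 → P3 → P5 → Hub (or its reverse).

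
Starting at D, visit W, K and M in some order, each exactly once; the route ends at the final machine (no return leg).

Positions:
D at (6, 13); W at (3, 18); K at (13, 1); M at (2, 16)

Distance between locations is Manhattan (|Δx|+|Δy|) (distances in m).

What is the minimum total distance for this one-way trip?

Minimum one-way distance = 37 m.

There are 3! = 6 possible orderings.
D → W → K → M: 8+27+26 = 61
D → W → M → K: 8+3+26 = 37
D → K → W → M: 19+27+3 = 49
D → K → M → W: 19+26+3 = 48
D → M → W → K: 7+3+27 = 37
D → M → K → W: 7+26+27 = 60
The minimum is 37.
One shortest path: D → W → M → K.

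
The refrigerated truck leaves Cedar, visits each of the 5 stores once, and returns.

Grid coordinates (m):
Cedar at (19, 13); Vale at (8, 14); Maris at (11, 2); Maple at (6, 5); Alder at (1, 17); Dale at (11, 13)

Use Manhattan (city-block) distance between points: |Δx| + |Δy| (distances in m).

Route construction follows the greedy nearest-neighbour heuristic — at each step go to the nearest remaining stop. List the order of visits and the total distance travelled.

Cedar → [Dale:8 / Vale:12 / Maris:19 / Maple:21 / Alder:22] → Dale (8)
Dale → [Vale:4 / Maris:11 / Maple:13 / Alder:14] → Vale (4)
Vale → [Alder:10 / Maple:11 / Maris:15] → Alder (10)
Alder → [Maple:17 / Maris:25] → Maple (17)
Maple → [Maris:8] → Maris (8)
Return Maris→Cedar: 19.
Total = 8 + 4 + 10 + 17 + 8 + 19 = 66.

66 m along Cedar → Dale → Vale → Alder → Maple → Maris → Cedar.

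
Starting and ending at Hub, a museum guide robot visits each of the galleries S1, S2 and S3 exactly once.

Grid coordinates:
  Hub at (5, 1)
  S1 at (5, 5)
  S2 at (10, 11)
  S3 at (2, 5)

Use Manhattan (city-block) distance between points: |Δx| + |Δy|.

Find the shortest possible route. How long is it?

There are 3 distinct closed tours to check (reversals are equivalent).
Hub→S1→S2→S3→Hub: 4+11+14+7 = 36
Hub→S1→S3→S2→Hub: 4+3+14+15 = 36
Hub→S2→S1→S3→Hub: 15+11+3+7 = 36
The minimum is 36.
One optimal route: Hub → S1 → S2 → S3 → Hub (or its reverse).

Shortest round trip = 36.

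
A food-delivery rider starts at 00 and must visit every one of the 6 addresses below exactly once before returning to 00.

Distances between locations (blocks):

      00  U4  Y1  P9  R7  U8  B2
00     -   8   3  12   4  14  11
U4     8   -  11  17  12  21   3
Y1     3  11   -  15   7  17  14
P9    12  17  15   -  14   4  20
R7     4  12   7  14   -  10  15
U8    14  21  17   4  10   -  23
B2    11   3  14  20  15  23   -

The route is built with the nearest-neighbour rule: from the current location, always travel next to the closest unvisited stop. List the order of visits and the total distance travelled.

Nearest-neighbour total = 55 blocks; route 00 → Y1 → R7 → U8 → P9 → U4 → B2 → 00.

At 00 the remaining stops are Y1 3, R7 4, U4 8, B2 11, P9 12, U8 14; go to Y1.
At Y1 the remaining stops are R7 7, U4 11, B2 14, P9 15, U8 17; go to R7.
At R7 the remaining stops are U8 10, U4 12, P9 14, B2 15; go to U8.
At U8 the remaining stops are P9 4, U4 21, B2 23; go to P9.
At P9 the remaining stops are U4 17, B2 20; go to U4.
At U4 the remaining stops are B2 3; go to B2.
Return B2→00: 11.
Total = 3 + 7 + 10 + 4 + 17 + 3 + 11 = 55.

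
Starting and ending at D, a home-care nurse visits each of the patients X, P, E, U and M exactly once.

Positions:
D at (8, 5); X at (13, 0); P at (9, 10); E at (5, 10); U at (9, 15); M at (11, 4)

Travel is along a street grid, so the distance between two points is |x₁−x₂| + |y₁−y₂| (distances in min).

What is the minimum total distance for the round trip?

46 min — the shortest possible round trip.

With 5 stops there are 5!/2 = 60 distinct round trips (a route and its reverse cost the same).
D - X - P - E - U - M - D: 10+14+4+9+13+4 = 54
D - X - P - E - M - U - D: 10+14+4+12+13+11 = 64
D - X - P - U - E - M - D: 10+14+5+9+12+4 = 54
D - X - P - U - M - E - D: 10+14+5+13+12+8 = 62
D - X - P - M - E - U - D: 10+14+8+12+9+11 = 64
D - X - P - M - U - E - D: 10+14+8+13+9+8 = 62
D - X - E - P - U - M - D: 10+18+4+5+13+4 = 54
D - X - E - P - M - U - D: 10+18+4+8+13+11 = 64
D - X - E - U - P - M - D: 10+18+9+5+8+4 = 54
D - X - E - U - M - P - D: 10+18+9+13+8+6 = 64
D - X - E - M - P - U - D: 10+18+12+8+5+11 = 64
D - X - E - M - U - P - D: 10+18+12+13+5+6 = 64
D - X - U - P - E - M - D: 10+19+5+4+12+4 = 54
D - X - U - P - M - E - D: 10+19+5+8+12+8 = 62
… (46 more)
D - X - M - P - U - E - D: 10+6+8+5+9+8 = 46  ← best
The minimum is 46.
One optimal route: D → X → M → P → U → E → D (or its reverse).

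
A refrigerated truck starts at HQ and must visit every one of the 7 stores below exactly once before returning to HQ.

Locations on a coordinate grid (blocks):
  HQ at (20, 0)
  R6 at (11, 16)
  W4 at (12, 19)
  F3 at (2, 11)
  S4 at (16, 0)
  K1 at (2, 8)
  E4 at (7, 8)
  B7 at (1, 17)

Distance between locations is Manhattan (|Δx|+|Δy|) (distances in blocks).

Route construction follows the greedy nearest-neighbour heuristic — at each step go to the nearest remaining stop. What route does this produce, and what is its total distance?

Total distance 78 blocks via the nearest-neighbour route HQ → S4 → E4 → K1 → F3 → B7 → R6 → W4 → HQ.

HQ → [S4:4 / E4:21 / R6:25 / K1:26 / W4:27 / F3:29 / B7:36] → S4 (4)
S4 → [E4:17 / R6:21 / K1:22 / W4:23 / F3:25 / B7:32] → E4 (17)
E4 → [K1:5 / F3:8 / R6:12 / B7:15 / W4:16] → K1 (5)
K1 → [F3:3 / B7:10 / R6:17 / W4:21] → F3 (3)
F3 → [B7:7 / R6:14 / W4:18] → B7 (7)
B7 → [R6:11 / W4:13] → R6 (11)
R6 → [W4:4] → W4 (4)
Return W4→HQ: 27.
Total = 4 + 17 + 5 + 3 + 7 + 11 + 4 + 27 = 78.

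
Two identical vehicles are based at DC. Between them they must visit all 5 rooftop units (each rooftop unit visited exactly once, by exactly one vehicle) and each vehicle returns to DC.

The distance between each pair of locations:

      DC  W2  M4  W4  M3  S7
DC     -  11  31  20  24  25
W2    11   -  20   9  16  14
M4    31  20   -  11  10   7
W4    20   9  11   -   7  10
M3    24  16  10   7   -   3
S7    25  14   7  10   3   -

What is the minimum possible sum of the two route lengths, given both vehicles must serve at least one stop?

There are 2^4 − 1 = 15 ways to divide the 5 stops into two non-empty groups. For each, the best each vehicle can do is its own shortest tour through its group:
  {W2} + {M4, W4, M3, S7}: 22 + 65 = 87
  {M4} + {W2, W4, M3, S7}: 62 + 55 = 117
  {W2, M4} + {W4, M3, S7}: 62 + 55 = 117
  {W4} + {W2, M4, M3, S7}: 40 + 65 = 105
  {W2, W4} + {M4, M3, S7}: 40 + 65 = 105
  {M4, W4} + {W2, M3, S7}: 62 + 52 = 114
  … (15 splits in total)
Best: vehicle 1 DC → W2 → DC = 22; vehicle 2 DC → W4 → M4 → S7 → M3 → DC = 65; combined 87.

87 — the smallest possible combined total.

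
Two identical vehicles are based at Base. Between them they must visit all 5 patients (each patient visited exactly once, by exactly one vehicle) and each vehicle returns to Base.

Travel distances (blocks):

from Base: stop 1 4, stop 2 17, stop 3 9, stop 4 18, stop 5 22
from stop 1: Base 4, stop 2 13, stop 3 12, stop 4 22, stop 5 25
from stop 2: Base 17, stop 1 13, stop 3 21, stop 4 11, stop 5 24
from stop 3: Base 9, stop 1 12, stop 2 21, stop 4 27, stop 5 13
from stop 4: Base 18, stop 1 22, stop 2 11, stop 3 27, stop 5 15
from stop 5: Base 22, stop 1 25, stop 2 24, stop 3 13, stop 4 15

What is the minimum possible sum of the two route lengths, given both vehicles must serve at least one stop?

Try each way of splitting the stops between the two vehicles (each non-empty) and, for each split, find the best tour for each vehicle:
  {stop 1} + {stop 2, stop 3, stop 4, stop 5}: 8 + 65 = 73
  {stop 2} + {stop 1, stop 3, stop 4, stop 5}: 34 + 62 = 96
  {stop 1, stop 2} + {stop 3, stop 4, stop 5}: 34 + 55 = 89
  {stop 3} + {stop 1, stop 2, stop 4, stop 5}: 18 + 65 = 83
  {stop 1, stop 3} + {stop 2, stop 4, stop 5}: 25 + 65 = 90
  {stop 2, stop 3} + {stop 1, stop 4, stop 5}: 47 + 62 = 109
  … (15 splits in total)
Best: vehicle 1 Base → stop 1 → Base = 8; vehicle 2 Base → stop 2 → stop 4 → stop 5 → stop 3 → Base = 65; combined 73.

Minimum combined distance: 73 blocks.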